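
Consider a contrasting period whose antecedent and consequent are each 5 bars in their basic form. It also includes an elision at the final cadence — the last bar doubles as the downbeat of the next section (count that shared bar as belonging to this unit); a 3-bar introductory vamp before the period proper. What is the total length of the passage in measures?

Basic contrasting period: 5 + 5 = 10 bars.
10 (basic form) + 3 (introduction) = 13.
The elision shares a bar with the next section but does not change this unit's count.

13 measures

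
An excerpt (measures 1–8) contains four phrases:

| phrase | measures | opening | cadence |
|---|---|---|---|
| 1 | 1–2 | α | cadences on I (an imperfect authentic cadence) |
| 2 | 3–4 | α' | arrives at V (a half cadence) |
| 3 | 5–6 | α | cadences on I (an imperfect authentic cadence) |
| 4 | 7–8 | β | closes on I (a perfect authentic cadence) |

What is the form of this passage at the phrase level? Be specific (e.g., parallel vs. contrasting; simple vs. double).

Four phrases in two halves: the first half (bars 1–4) ends with a half cadence, the second (bars 5–8) with a perfect authentic cadence — a large antecedent–consequent pair, i.e. a double period.
Phrase 3 begins with the same material as phrase 1, making it parallel.

parallel double period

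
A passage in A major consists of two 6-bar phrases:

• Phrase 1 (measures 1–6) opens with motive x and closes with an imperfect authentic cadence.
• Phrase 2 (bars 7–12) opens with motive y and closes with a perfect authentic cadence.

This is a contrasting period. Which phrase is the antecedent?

phrase 1

The phrase ending with the weaker cadence (imperfect authentic cadence) is the antecedent; the one ending more conclusively (perfect authentic cadence) is the consequent. The antecedent is phrase 1.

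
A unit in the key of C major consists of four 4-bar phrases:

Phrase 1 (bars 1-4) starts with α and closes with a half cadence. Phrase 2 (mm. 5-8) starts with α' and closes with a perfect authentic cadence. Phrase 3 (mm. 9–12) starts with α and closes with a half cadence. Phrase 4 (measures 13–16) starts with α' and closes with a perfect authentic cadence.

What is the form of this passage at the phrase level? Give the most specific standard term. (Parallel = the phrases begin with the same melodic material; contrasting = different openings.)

repeated period

The cadence pattern HC–PAC–HC–PAC is weak–strong twice, and phrases 3–4 restate phrases 1–2: a period heard twice, not a double period (which would end weakly at phrase 2).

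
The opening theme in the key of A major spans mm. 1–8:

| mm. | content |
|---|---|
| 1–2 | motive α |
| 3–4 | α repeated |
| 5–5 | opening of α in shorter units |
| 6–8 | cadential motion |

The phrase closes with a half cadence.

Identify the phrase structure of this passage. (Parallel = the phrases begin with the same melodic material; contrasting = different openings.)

Basic idea (bars 1–2) + its repetition (mm. 3–4) form the presentation; fragmentation and cadence (mm. 5-8) form the continuation — the 8-bar whole is a sentence.

sentence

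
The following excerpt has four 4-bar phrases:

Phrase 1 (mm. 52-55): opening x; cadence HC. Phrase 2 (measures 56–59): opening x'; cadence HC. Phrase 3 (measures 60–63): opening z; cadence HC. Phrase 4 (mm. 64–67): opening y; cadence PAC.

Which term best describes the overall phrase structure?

Four phrases in two halves: the first half (mm. 52-59) ends with a half cadence, the second (mm. 60-67) with a perfect authentic cadence — a large antecedent–consequent pair, i.e. a double period.
Phrase 3 begins with different material from phrase 1, making it contrasting.

contrasting double period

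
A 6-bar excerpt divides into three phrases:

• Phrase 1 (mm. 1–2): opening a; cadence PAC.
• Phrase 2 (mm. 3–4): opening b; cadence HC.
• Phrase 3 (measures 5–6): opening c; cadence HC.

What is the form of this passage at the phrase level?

phrase group

The final phrase closes with a half cadence, which is not stronger than the preceding half cadence; the 3 phrases lack an overall antecedent–consequent design and so form a phrase group.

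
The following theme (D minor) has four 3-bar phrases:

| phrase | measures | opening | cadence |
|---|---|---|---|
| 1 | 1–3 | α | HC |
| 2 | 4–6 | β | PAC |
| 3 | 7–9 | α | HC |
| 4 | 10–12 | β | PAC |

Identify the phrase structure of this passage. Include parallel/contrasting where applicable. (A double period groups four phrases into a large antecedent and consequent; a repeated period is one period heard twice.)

The cadence pattern HC–PAC–HC–PAC is weak–strong twice, and phrases 3–4 restate phrases 1–2: a period heard twice, not a double period (which would end weakly at phrase 2).

repeated period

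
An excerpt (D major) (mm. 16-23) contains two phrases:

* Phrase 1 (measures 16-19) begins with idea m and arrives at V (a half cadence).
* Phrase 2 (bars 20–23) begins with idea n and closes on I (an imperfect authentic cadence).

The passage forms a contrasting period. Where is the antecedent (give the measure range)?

The antecedent is the phrase ending with the weaker cadence (half cadence, phrase 1) and the consequent the one ending more conclusively (imperfect authentic cadence, phrase 2); the antecedent is mm. 16-19.

measures 16–19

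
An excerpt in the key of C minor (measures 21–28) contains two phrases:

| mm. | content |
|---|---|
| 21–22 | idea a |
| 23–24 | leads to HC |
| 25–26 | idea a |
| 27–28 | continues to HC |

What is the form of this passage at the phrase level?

Both phrases have the same opening (a) and the same cadence (half cadence): the second is a restatement, not a consequent, so this is a repeated phrase rather than a period.

repeated phrase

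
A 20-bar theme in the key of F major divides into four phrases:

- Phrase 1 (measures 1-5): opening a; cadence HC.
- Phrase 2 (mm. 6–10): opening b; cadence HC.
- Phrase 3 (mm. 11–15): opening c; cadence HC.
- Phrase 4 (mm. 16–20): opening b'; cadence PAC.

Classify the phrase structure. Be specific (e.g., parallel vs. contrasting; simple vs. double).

Four phrases in two halves: the first half (bars 1–10) ends with a half cadence, the second (measures 11–20) with a perfect authentic cadence — a large antecedent–consequent pair, i.e. a double period.
Phrase 3 begins with different material from phrase 1, making it contrasting.

contrasting double period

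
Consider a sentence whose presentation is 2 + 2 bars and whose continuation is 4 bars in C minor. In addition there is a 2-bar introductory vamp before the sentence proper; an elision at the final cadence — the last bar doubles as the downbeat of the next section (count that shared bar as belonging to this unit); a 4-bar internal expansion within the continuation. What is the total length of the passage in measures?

14 measures

Basic sentence: 2 + 2 + 4 = 8 bars.
8 (basic form) + 2 (introduction) + 4 (internal expansion) = 14.
The elision shares a bar with the next section but does not change this unit's count.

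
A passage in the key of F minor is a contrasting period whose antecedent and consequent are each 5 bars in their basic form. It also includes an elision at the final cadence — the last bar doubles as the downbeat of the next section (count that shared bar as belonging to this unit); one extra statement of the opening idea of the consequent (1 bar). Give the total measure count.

11 measures

Basic contrasting period: 5 + 5 = 10 bars.
10 (basic form) + 1 (extra statement) = 11.
The elision shares a bar with the next section but does not change this unit's count.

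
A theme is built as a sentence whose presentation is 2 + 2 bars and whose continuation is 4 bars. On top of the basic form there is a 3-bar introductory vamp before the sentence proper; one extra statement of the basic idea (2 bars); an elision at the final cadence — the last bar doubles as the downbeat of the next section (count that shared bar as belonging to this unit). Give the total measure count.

Basic sentence: 2 + 2 + 4 = 8 bars.
8 (basic form) + 3 (introduction) + 2 (extra statement) = 13.
The elision shares a bar with the next section but does not change this unit's count.

13 measures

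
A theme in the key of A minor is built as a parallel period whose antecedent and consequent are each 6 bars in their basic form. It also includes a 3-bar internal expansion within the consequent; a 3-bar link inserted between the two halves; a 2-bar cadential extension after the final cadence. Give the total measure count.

20 measures

Basic parallel period: 6 + 6 = 12 bars.
12 (basic form) + 3 (internal expansion) + 3 (link) + 2 (cadential extension) = 20.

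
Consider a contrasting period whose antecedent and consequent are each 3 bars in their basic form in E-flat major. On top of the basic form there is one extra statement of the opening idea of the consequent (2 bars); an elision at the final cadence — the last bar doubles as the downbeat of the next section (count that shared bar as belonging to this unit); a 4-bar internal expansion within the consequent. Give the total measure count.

Basic contrasting period: 3 + 3 = 6 bars.
6 (basic form) + 2 (extra statement) + 4 (internal expansion) = 12.
The elision shares a bar with the next section but does not change this unit's count.

12 measures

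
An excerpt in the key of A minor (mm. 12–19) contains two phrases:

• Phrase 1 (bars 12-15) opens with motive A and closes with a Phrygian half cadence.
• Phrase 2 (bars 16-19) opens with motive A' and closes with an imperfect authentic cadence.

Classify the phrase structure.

Phrase 1 ends with a Phrygian half cadence (weaker) and phrase 2 with an imperfect authentic cadence (stronger): antecedent + consequent = a period.
The two phrases open with the same material (A / A'), so the period is parallel.

parallel period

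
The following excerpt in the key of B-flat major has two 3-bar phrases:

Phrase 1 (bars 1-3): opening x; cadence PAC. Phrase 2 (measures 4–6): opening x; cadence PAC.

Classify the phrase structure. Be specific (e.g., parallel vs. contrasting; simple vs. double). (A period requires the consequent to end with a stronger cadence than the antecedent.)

Both phrases have the same opening (x) and the same cadence (perfect authentic cadence): the second is a restatement, not a consequent, so this is a repeated phrase rather than a period.

repeated phrase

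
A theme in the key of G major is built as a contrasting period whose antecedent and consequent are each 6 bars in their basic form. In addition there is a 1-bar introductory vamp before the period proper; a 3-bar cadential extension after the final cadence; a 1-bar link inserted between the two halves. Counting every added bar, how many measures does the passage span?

17 measures

Basic contrasting period: 6 + 6 = 12 bars.
12 (basic form) + 1 (introduction) + 3 (cadential extension) + 1 (link) = 17.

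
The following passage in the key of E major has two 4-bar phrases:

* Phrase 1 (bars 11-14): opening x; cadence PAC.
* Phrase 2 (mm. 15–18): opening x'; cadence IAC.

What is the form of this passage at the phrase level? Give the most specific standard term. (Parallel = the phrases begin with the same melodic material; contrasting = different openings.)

phrase group

The second phrase closes with an imperfect authentic cadence, which is not stronger than the first phrase's perfect authentic cadence; without a weak→strong cadential pair there is no antecedent–consequent relationship, so this is a phrase group rather than a period.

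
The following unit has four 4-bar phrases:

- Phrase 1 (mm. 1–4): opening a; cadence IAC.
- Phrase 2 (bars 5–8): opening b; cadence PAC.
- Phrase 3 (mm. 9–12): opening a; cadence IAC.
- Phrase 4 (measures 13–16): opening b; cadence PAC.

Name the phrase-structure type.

repeated period

The cadence pattern IAC–PAC–IAC–PAC is weak–strong twice, and phrases 3–4 restate phrases 1–2: a period heard twice, not a double period (which would end weakly at phrase 2).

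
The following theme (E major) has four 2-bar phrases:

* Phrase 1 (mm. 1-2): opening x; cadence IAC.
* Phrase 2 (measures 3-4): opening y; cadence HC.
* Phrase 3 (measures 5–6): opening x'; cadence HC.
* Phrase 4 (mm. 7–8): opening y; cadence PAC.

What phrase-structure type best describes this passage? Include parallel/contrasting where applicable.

parallel double period

Four phrases in two halves: the first half (mm. 1–4) ends with a half cadence, the second (mm. 5-8) with a perfect authentic cadence — a large antecedent–consequent pair, i.e. a double period.
Phrase 3 begins with the same material as phrase 1, making it parallel.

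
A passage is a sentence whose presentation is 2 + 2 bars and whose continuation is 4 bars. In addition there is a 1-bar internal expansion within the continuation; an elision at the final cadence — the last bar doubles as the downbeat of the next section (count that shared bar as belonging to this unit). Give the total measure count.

9 measures

Basic sentence: 2 + 2 + 4 = 8 bars.
8 (basic form) + 1 (internal expansion) = 9.
The elision shares a bar with the next section but does not change this unit's count.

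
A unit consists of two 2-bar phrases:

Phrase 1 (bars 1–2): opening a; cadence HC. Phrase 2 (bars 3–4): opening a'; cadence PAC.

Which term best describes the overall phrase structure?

parallel period

Phrase 1 ends with a half cadence (weaker) and phrase 2 with a perfect authentic cadence (stronger): antecedent + consequent = a period.
The two phrases open with the same material (a / a'), so the period is parallel.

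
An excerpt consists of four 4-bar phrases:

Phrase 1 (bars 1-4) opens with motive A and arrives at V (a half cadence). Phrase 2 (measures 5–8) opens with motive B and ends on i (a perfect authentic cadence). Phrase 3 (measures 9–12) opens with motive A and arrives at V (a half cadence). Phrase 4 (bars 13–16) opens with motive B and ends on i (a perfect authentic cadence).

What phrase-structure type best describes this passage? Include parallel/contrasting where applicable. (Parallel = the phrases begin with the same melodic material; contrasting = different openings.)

repeated period

The cadence pattern HC–PAC–HC–PAC is weak–strong twice, and phrases 3–4 restate phrases 1–2: a period heard twice, not a double period (which would end weakly at phrase 2).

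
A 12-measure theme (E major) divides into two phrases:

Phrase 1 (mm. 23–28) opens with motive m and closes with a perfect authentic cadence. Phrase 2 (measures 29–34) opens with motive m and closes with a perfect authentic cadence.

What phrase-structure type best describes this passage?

repeated phrase

Both phrases have the same opening (m) and the same cadence (perfect authentic cadence): the second is a restatement, not a consequent, so this is a repeated phrase rather than a period.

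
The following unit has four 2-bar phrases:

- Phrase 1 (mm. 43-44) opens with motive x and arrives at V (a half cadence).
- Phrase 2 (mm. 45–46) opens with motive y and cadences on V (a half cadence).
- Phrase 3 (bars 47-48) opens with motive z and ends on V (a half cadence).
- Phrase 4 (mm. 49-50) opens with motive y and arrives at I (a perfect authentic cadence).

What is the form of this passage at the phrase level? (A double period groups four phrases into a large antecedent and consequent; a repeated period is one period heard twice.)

contrasting double period

Four phrases in two halves: the first half (bars 43-46) ends with a half cadence, the second (mm. 47–50) with a perfect authentic cadence — a large antecedent–consequent pair, i.e. a double period.
Phrase 3 begins with different material from phrase 1, making it contrasting.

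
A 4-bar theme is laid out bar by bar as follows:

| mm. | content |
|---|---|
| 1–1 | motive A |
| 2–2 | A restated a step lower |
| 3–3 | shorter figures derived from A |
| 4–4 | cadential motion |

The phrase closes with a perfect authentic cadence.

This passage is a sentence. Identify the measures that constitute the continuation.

measures 3–4

After the presentation (mm. 1–2), the continuation covers the fragmentation through the cadence: mm. 3–4.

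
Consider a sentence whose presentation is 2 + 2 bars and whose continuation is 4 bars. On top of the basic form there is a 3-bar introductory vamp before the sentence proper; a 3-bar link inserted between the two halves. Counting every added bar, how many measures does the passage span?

Basic sentence: 2 + 2 + 4 = 8 bars.
8 (basic form) + 3 (introduction) + 3 (link) = 14.

14 measures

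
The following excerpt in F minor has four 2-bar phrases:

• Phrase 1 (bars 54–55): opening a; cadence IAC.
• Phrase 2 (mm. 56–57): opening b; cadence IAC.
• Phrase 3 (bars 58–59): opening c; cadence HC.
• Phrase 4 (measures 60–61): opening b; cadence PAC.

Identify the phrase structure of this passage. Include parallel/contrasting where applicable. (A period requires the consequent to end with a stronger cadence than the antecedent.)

contrasting double period

Four phrases in two halves: the first half (bars 54–57) ends with an imperfect authentic cadence, the second (bars 58-61) with a perfect authentic cadence — a large antecedent–consequent pair, i.e. a double period.
Phrase 3 begins with different material from phrase 1, making it contrasting.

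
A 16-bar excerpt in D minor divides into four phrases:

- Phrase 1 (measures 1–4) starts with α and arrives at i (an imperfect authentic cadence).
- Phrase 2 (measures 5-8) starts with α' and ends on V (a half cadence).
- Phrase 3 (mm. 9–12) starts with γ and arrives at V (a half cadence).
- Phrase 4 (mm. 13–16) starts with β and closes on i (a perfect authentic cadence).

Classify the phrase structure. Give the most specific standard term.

contrasting double period

Four phrases in two halves: the first half (measures 1–8) ends with a half cadence, the second (measures 9–16) with a perfect authentic cadence — a large antecedent–consequent pair, i.e. a double period.
Phrase 3 begins with different material from phrase 1, making it contrasting.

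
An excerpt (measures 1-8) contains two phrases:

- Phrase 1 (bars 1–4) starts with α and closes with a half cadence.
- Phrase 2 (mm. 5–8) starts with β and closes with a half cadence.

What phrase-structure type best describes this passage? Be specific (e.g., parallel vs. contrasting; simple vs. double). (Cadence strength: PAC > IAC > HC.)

phrase group

The second phrase closes with a half cadence, which is not stronger than the first phrase's half cadence; without a weak→strong cadential pair there is no antecedent–consequent relationship, so this is a phrase group rather than a period.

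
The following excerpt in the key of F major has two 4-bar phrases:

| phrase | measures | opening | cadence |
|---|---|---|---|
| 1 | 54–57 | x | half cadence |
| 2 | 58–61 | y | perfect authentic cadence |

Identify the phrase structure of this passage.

Phrase 1 ends with a half cadence (weaker) and phrase 2 with a perfect authentic cadence (stronger): antecedent + consequent = a period.
The two phrases open with different material (x / y), so the period is contrasting.

contrasting period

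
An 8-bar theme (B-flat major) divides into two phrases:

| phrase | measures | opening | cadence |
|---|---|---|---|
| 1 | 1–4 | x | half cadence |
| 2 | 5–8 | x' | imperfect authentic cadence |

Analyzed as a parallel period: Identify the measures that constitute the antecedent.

The antecedent is the phrase ending with the weaker cadence (half cadence, phrase 1) and the consequent the one ending more conclusively (imperfect authentic cadence, phrase 2); the antecedent is bars 1–4.

measures 1–4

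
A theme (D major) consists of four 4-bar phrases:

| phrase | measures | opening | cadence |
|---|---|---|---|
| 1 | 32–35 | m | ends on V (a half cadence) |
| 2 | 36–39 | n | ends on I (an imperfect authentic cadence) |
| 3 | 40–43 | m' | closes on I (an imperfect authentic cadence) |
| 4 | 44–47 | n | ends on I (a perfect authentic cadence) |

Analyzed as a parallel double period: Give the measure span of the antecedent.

measures 32–39

In a double period the four phrases pair into a large antecedent (phrases 1–2, ending imperfect authentic cadence) and a large consequent (phrases 3–4, ending perfect authentic cadence). The antecedent spans bars 32–39.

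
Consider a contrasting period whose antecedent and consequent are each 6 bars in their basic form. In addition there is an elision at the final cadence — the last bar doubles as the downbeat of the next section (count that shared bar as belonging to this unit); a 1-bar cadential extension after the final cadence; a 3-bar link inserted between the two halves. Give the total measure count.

Basic contrasting period: 6 + 6 = 12 bars.
12 (basic form) + 1 (cadential extension) + 3 (link) = 16.
The elision shares a bar with the next section but does not change this unit's count.

16 measures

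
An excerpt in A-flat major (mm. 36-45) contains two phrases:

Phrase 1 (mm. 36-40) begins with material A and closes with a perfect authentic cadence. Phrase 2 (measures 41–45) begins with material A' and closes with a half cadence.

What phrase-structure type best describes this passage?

The second phrase closes with a half cadence, which is not stronger than the first phrase's perfect authentic cadence; without a weak→strong cadential pair there is no antecedent–consequent relationship, so this is a phrase group rather than a period.

phrase group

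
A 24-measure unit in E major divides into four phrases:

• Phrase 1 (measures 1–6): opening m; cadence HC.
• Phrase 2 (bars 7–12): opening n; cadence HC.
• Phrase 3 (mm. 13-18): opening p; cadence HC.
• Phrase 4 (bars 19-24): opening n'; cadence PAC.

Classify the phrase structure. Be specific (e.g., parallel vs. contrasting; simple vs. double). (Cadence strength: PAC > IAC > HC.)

Four phrases in two halves: the first half (measures 1–12) ends with a half cadence, the second (mm. 13–24) with a perfect authentic cadence — a large antecedent–consequent pair, i.e. a double period.
Phrase 3 begins with different material from phrase 1, making it contrasting.

contrasting double period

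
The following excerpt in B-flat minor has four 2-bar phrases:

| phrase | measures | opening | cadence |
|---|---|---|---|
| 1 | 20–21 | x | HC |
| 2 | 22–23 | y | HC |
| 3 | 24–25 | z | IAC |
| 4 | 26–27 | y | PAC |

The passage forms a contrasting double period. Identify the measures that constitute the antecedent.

In a double period the four phrases pair into a large antecedent (phrases 1–2, ending half cadence) and a large consequent (phrases 3–4, ending perfect authentic cadence). The antecedent spans mm. 20–23.

measures 20–23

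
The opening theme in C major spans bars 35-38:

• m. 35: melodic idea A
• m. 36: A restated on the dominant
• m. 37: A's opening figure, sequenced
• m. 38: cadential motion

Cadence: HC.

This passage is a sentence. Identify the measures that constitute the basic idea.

measures 35–35

The presentation of a sentence is the basic idea (bar 35) plus its repetition (bar 36); the basic idea is therefore m. 35.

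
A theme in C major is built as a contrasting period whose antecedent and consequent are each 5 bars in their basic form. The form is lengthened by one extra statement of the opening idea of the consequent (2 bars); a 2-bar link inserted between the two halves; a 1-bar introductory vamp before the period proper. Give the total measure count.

Basic contrasting period: 5 + 5 = 10 bars.
10 (basic form) + 2 (extra statement) + 2 (link) + 1 (introduction) = 15.

15 measures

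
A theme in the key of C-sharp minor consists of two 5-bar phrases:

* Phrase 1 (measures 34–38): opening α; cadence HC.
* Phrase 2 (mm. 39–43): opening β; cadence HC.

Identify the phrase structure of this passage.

phrase group

The second phrase closes with a half cadence, which is not stronger than the first phrase's half cadence; without a weak→strong cadential pair there is no antecedent–consequent relationship, so this is a phrase group rather than a period.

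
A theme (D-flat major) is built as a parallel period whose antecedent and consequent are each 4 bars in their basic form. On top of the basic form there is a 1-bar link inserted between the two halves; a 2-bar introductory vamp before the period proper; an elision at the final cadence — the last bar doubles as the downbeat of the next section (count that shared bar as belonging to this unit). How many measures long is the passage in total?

11 measures

Basic parallel period: 4 + 4 = 8 bars.
8 (basic form) + 1 (link) + 2 (introduction) = 11.
The elision shares a bar with the next section but does not change this unit's count.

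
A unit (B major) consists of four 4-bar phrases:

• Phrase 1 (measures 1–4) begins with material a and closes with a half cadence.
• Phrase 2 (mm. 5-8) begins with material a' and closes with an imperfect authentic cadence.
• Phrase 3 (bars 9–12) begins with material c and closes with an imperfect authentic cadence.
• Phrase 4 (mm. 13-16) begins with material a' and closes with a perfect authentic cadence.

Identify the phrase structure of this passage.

contrasting double period

Four phrases in two halves: the first half (measures 1–8) ends with an imperfect authentic cadence, the second (mm. 9–16) with a perfect authentic cadence — a large antecedent–consequent pair, i.e. a double period.
Phrase 3 begins with different material from phrase 1, making it contrasting.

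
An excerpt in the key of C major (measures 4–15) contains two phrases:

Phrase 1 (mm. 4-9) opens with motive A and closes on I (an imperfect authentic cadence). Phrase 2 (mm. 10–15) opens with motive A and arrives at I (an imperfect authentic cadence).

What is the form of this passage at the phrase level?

Both phrases have the same opening (A) and the same cadence (imperfect authentic cadence): the second is a restatement, not a consequent, so this is a repeated phrase rather than a period.

repeated phrase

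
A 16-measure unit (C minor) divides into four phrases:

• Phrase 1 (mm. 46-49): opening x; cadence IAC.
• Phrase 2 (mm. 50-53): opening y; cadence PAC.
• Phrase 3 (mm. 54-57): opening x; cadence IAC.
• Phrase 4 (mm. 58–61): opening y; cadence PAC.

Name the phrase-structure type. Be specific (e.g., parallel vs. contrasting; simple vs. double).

The cadence pattern IAC–PAC–IAC–PAC is weak–strong twice, and phrases 3–4 restate phrases 1–2: a period heard twice, not a double period (which would end weakly at phrase 2).

repeated period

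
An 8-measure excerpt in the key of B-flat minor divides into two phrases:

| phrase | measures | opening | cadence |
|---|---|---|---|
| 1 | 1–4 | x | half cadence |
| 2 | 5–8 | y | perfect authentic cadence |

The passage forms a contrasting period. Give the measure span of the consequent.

The antecedent is the phrase ending with the weaker cadence (half cadence, phrase 1) and the consequent the one ending more conclusively (perfect authentic cadence, phrase 2); the consequent is measures 5–8.

measures 5–8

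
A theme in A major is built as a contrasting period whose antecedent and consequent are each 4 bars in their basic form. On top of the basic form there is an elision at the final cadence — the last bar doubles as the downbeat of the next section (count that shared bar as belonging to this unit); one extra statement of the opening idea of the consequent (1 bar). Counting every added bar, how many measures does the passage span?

9 measures

Basic contrasting period: 4 + 4 = 8 bars.
8 (basic form) + 1 (extra statement) = 9.
The elision shares a bar with the next section but does not change this unit's count.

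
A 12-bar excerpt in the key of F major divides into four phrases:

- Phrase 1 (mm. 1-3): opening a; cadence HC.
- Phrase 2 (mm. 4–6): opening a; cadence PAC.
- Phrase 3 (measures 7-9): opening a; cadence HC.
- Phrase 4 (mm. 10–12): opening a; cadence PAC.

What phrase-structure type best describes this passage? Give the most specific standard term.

repeated period

The cadence pattern HC–PAC–HC–PAC is weak–strong twice, and phrases 3–4 restate phrases 1–2: a period heard twice, not a double period (which would end weakly at phrase 2).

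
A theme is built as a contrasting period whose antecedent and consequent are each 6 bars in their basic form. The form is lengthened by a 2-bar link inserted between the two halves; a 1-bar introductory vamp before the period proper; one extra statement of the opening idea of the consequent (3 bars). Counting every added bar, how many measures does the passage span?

18 measures

Basic contrasting period: 6 + 6 = 12 bars.
12 (basic form) + 2 (link) + 1 (introduction) + 3 (extra statement) = 18.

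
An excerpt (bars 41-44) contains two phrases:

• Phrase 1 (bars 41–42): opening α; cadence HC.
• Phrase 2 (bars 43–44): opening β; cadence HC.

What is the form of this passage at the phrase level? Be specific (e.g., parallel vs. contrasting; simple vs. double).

phrase group

The second phrase closes with a half cadence, which is not stronger than the first phrase's half cadence; without a weak→strong cadential pair there is no antecedent–consequent relationship, so this is a phrase group rather than a period.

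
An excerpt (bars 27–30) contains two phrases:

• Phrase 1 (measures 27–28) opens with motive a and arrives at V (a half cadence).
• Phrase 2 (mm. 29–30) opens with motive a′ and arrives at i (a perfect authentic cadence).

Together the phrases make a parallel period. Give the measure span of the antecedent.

measures 27–28

The phrase ending with the weaker cadence (half cadence) is the antecedent; the one ending more conclusively (perfect authentic cadence) is the consequent. The antecedent is measures 27–28.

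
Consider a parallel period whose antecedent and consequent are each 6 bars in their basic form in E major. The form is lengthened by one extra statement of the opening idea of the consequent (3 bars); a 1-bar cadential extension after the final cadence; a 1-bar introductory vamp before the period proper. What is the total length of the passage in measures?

Basic parallel period: 6 + 6 = 12 bars.
12 (basic form) + 3 (extra statement) + 1 (cadential extension) + 1 (introduction) = 17.

17 measures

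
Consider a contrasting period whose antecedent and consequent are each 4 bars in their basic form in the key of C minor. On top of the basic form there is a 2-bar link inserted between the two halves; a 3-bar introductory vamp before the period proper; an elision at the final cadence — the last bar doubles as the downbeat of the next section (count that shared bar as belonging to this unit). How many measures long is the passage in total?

Basic contrasting period: 4 + 4 = 8 bars.
8 (basic form) + 2 (link) + 3 (introduction) = 13.
The elision shares a bar with the next section but does not change this unit's count.

13 measures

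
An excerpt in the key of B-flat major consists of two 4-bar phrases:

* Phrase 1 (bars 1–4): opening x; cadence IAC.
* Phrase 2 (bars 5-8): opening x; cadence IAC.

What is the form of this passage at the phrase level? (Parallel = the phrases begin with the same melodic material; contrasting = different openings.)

Both phrases have the same opening (x) and the same cadence (imperfect authentic cadence): the second is a restatement, not a consequent, so this is a repeated phrase rather than a period.

repeated phrase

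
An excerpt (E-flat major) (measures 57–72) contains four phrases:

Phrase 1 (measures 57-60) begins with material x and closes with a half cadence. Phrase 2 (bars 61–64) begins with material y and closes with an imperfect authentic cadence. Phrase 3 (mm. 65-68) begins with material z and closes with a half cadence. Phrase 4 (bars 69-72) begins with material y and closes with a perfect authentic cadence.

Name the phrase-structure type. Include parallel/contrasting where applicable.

contrasting double period

Four phrases in two halves: the first half (mm. 57–64) ends with an imperfect authentic cadence, the second (bars 65–72) with a perfect authentic cadence — a large antecedent–consequent pair, i.e. a double period.
Phrase 3 begins with different material from phrase 1, making it contrasting.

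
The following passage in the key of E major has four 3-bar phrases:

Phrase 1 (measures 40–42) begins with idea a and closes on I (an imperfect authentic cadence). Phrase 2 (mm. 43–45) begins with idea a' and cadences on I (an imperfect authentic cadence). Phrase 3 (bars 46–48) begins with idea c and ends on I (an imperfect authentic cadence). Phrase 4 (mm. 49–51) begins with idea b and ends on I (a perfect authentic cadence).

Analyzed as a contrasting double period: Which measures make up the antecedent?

measures 40–45

In a double period the four phrases pair into a large antecedent (phrases 1–2, ending imperfect authentic cadence) and a large consequent (phrases 3–4, ending perfect authentic cadence). The antecedent spans mm. 40-45.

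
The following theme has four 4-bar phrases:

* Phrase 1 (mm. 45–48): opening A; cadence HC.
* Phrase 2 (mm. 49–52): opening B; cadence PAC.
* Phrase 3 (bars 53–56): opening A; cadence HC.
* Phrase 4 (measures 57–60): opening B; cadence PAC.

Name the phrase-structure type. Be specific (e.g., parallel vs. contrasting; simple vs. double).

The cadence pattern HC–PAC–HC–PAC is weak–strong twice, and phrases 3–4 restate phrases 1–2: a period heard twice, not a double period (which would end weakly at phrase 2).

repeated period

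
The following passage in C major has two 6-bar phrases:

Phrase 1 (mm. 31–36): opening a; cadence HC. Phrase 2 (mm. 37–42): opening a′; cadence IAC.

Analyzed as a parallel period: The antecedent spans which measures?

measures 31–36

The antecedent is the phrase ending with the weaker cadence (half cadence, phrase 1) and the consequent the one ending more conclusively (imperfect authentic cadence, phrase 2); the antecedent is measures 31–36.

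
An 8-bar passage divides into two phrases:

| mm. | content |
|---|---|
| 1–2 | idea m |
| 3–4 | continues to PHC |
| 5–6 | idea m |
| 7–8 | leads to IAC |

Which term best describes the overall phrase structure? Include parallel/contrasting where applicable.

parallel period

Phrase 1 ends with a Phrygian half cadence (weaker) and phrase 2 with an imperfect authentic cadence (stronger): antecedent + consequent = a period.
The two phrases open with the same material (m / m), so the period is parallel.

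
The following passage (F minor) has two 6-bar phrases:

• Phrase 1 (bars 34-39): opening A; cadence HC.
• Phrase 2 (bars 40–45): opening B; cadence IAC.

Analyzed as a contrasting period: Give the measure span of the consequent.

The antecedent is the phrase ending with the weaker cadence (half cadence, phrase 1) and the consequent the one ending more conclusively (imperfect authentic cadence, phrase 2); the consequent is mm. 40-45.

measures 40–45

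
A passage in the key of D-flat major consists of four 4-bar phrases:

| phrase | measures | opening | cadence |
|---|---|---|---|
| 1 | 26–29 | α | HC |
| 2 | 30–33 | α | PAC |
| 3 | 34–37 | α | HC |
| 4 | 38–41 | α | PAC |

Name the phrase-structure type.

repeated period

The cadence pattern HC–PAC–HC–PAC is weak–strong twice, and phrases 3–4 restate phrases 1–2: a period heard twice, not a double period (which would end weakly at phrase 2).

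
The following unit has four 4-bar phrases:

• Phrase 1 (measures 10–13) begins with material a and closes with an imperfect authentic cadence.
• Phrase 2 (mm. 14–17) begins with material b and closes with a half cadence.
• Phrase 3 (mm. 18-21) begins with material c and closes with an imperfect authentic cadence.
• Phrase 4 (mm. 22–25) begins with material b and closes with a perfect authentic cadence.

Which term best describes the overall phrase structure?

Four phrases in two halves: the first half (mm. 10–17) ends with a half cadence, the second (measures 18-25) with a perfect authentic cadence — a large antecedent–consequent pair, i.e. a double period.
Phrase 3 begins with different material from phrase 1, making it contrasting.

contrasting double period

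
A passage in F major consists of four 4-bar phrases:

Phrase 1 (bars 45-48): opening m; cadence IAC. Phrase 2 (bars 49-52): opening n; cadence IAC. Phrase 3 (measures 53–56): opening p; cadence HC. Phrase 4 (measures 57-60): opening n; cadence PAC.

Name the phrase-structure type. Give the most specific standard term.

Four phrases in two halves: the first half (measures 45-52) ends with an imperfect authentic cadence, the second (bars 53–60) with a perfect authentic cadence — a large antecedent–consequent pair, i.e. a double period.
Phrase 3 begins with different material from phrase 1, making it contrasting.

contrasting double period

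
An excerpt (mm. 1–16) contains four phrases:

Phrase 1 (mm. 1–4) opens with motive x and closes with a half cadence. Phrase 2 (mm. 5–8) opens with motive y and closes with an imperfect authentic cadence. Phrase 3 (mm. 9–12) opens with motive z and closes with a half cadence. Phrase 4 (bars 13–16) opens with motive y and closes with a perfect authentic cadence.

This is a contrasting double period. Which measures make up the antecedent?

measures 1–8

In a double period the first pair of phrases (ending imperfect authentic cadence) is the large antecedent and the second pair (ending perfect authentic cadence) is the large consequent; the antecedent is measures 1–8.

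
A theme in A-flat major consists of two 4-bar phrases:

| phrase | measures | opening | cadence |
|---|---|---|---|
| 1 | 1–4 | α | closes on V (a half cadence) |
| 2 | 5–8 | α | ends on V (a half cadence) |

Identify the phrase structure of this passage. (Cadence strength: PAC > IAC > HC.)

repeated phrase

Both phrases have the same opening (α) and the same cadence (half cadence): the second is a restatement, not a consequent, so this is a repeated phrase rather than a period.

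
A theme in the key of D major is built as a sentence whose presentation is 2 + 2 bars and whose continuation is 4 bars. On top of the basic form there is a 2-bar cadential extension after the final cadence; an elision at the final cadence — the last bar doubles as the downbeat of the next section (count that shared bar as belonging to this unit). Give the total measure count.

10 measures

Basic sentence: 2 + 2 + 4 = 8 bars.
8 (basic form) + 2 (cadential extension) = 10.
The elision shares a bar with the next section but does not change this unit's count.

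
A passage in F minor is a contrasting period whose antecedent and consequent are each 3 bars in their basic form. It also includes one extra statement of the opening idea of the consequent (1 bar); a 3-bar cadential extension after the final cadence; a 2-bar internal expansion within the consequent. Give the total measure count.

12 measures

Basic contrasting period: 3 + 3 = 6 bars.
6 (basic form) + 1 (extra statement) + 3 (cadential extension) + 2 (internal expansion) = 12.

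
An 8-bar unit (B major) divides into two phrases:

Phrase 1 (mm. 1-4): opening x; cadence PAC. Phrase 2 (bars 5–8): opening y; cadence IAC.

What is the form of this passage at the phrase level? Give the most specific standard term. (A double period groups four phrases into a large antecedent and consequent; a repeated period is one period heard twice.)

The second phrase closes with an imperfect authentic cadence, which is not stronger than the first phrase's perfect authentic cadence; without a weak→strong cadential pair there is no antecedent–consequent relationship, so this is a phrase group rather than a period.

phrase group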